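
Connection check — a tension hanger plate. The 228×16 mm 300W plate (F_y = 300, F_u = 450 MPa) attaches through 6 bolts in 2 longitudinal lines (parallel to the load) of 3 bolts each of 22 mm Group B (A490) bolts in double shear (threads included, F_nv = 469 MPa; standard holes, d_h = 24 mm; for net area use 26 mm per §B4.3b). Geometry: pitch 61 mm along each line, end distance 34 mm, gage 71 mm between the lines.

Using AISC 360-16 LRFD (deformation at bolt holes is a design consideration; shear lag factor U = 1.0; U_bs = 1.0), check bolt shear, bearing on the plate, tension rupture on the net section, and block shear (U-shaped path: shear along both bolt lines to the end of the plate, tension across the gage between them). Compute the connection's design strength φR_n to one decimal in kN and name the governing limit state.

Bolt shear: A_b = π(22)²/4 = 380.13 mm². φR_n = 0.75 × 469 × 380.13 × 6 × 2 = 1604.5 kN.
Bearing (16 mm plate, F_u = 450 MPa): end bolts L_c = 34 − 24/2 = 22, R_n = min(1.2×22×16×450, 2.4×22×16×450) = 190.08 kN/bolt; interior L_c = 61 − 24 = 37, R_n = 319.68 kN/bolt. φR_n = 0.75 × (2×190.08 + 4×319.68) = 1244.2 kN.
Tension rupture (net): A_n = (228 − 2×26)×16 = 2816 mm² (U = 1.0, A_e = A_n). φR_n = 0.75 × 450 × 2816 = 950.4 kN.
Block shear: shear path 2×[34+2×61] = 2×156 mm, A_gv = 4992, A_nv = 2×(156 − 2.5×26)×16 = 2912 mm²; tension across gage: (71 − 1×26)×16 = 720 mm². R_n = min(0.6×450×2912, 0.6×300×4992) + 1.0×450×720 = min(786.24, 898.56) + 324 = 1110.2 kN. φR_n = 0.75 × 1110.2 = 832.7 kN.
Governing: min(1604.5, 1244.2, 950.4, 832.7) = 832.7 kN → block shear.

832.7 kN (block shear governs)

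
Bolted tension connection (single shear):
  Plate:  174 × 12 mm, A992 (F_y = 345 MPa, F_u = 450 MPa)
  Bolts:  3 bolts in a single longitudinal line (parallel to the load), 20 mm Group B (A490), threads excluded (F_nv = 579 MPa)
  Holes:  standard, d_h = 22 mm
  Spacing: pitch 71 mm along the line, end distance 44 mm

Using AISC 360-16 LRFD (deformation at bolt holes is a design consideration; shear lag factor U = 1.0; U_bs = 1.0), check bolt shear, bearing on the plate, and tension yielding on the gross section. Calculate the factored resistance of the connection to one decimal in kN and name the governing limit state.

409.3 kN (bolt shear governs)

Bolt shear: A_b = π(20)²/4 = 314.16 mm². φR_n = 0.75 × 579 × 314.16 × 3 × 1 = 409.3 kN.
Bearing (12 mm plate, F_u = 450 MPa): end bolts L_c = 44 − 22/2 = 33, R_n = min(1.2×33×12×450, 2.4×20×12×450) = 213.84 kN/bolt; interior L_c = 71 − 22 = 49, R_n = 259.2 kN/bolt. φR_n = 0.75 × (1×213.84 + 2×259.2) = 549.2 kN.
Tension yield (gross): A_g = 174×12 = 2088 mm². φR_n = 0.90 × 345 × 2088 = 648.3 kN.
Governing: min(409.3, 549.2, 648.3) = 409.3 kN → bolt shear.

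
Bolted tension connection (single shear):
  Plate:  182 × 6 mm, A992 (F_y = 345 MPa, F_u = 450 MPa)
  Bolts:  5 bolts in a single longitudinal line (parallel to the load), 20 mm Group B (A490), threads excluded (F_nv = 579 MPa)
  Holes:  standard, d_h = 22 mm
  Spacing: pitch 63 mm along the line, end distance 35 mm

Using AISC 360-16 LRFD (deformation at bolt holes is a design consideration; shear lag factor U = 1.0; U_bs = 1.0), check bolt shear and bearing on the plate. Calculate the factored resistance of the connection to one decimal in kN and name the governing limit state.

447.1 kN (bearing governs)

Bolt shear: A_b = π(20)²/4 = 314.16 mm². φR_n = 0.75 × 579 × 314.16 × 5 × 1 = 682.1 kN.
Bearing (6 mm plate, F_u = 450 MPa): end bolts L_c = 35 − 22/2 = 24, R_n = min(1.2×24×6×450, 2.4×20×6×450) = 77.76 kN/bolt; interior L_c = 63 − 22 = 41, R_n = 129.6 kN/bolt. φR_n = 0.75 × (1×77.76 + 4×129.6) = 447.1 kN.
Governing: min(682.1, 447.1) = 447.1 kN → bearing.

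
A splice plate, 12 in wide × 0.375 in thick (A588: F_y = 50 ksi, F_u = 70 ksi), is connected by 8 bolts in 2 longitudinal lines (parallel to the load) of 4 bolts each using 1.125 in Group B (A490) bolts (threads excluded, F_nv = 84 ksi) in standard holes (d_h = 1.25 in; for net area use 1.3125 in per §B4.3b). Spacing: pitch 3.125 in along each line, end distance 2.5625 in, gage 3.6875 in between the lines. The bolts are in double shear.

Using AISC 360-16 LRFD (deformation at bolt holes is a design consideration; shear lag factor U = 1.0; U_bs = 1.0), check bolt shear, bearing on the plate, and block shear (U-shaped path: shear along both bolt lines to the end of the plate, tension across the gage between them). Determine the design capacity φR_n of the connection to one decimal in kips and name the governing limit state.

220.3 kips (block shear governs)

Bolt shear: A_b = π(1.125)²/4 = 0.99402 in². φR_n = 0.75 × 84 × 0.99402 × 8 × 2 = 1002.0 kips.
Bearing (0.375 in plate, F_u = 70 ksi): end bolts L_c = 2.5625 − 1.25/2 = 1.9375, R_n = min(1.2×1.9375×0.375×70, 2.4×1.125×0.375×70) = 61.031 kips/bolt; interior L_c = 3.125 − 1.25 = 1.875, R_n = 59.063 kips/bolt. φR_n = 0.75 × (2×61.031 + 6×59.063) = 357.3 kips.
Block shear: shear path 2×[2.5625+3×3.125] = 2×11.9375 in, A_gv = 8.9531, A_nv = 2×(11.9375 − 3.5×1.3125)×0.375 = 5.5078 in²; tension across gage: (3.6875 − 1×1.3125)×0.375 = 0.89063 in². R_n = min(0.6×70×5.5078, 0.6×50×8.9531) + 1.0×70×0.89063 = min(231.33, 268.59) + 62.344 = 293.67 kips. φR_n = 0.75 × 293.67 = 220.3 kips.
Governing: min(1002.0, 357.3, 220.3) = 220.3 kips → block shear.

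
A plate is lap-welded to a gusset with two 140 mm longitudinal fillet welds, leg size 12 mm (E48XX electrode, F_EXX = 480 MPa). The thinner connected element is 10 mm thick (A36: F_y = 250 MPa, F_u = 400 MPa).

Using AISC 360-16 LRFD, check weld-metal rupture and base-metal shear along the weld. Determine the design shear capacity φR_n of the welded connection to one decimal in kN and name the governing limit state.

Weld metal: throat = 0.707×12 = 8.484 mm, L = 2×140 = 280 mm. φR_n = 0.75 × 0.6 × 480 × 8.484 × 280 = 513.1 kN.
Base metal shear (10 mm plate): yield φR_n = 1.0×0.6×250×10×280 = 420.0 kN; rupture φR_n = 0.75×0.6×400×10×280 = 504.0 kN; take 420.0 kN (yield).
Governing: min(513.1, 420.0) = 420.0 kN → base-metal shear.

420.0 kN (base-metal shear governs)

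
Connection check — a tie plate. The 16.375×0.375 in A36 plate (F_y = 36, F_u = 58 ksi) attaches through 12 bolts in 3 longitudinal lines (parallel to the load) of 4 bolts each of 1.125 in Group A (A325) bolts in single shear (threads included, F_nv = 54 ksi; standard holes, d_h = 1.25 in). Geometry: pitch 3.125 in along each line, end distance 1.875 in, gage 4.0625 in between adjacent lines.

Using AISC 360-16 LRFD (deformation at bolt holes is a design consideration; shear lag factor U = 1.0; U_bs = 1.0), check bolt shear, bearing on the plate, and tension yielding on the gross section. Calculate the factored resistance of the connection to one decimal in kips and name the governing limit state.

199.0 kips (gross-section yield governs)

Bolt shear: A_b = π(1.125)²/4 = 0.99402 in². φR_n = 0.75 × 54 × 0.99402 × 12 × 1 = 483.1 kips.
Bearing (0.375 in plate, F_u = 58 ksi): end bolts L_c = 1.875 − 1.25/2 = 1.25, R_n = min(1.2×1.25×0.375×58, 2.4×1.125×0.375×58) = 32.625 kips/bolt; interior L_c = 3.125 − 1.25 = 1.875, R_n = 48.938 kips/bolt. φR_n = 0.75 × (3×32.625 + 9×48.938) = 403.7 kips.
Tension yield (gross): A_g = 16.375×0.375 = 6.1406 in². φR_n = 0.90 × 36 × 6.1406 = 199.0 kips.
Governing: min(483.1, 403.7, 199.0) = 199.0 kips → gross-section yield.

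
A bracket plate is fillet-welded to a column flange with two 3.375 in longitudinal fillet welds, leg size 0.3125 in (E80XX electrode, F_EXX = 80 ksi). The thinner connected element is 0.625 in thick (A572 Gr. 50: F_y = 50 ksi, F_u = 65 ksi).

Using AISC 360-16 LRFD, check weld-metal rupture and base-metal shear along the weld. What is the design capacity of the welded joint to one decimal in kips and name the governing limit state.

53.7 kips (weld metal governs)

Weld metal: throat = 0.707×0.3125 = 0.22094 in, L = 2×3.375 = 6.75 in. φR_n = 0.75 × 0.6 × 80 × 0.22094 × 6.75 = 53.7 kips.
Base metal shear (0.625 in plate): yield φR_n = 1.0×0.6×50×0.625×6.75 = 126.6 kips; rupture φR_n = 0.75×0.6×65×0.625×6.75 = 123.4 kips; take 123.4 kips (rupture).
Governing: min(53.7, 123.4) = 53.7 kips → weld metal.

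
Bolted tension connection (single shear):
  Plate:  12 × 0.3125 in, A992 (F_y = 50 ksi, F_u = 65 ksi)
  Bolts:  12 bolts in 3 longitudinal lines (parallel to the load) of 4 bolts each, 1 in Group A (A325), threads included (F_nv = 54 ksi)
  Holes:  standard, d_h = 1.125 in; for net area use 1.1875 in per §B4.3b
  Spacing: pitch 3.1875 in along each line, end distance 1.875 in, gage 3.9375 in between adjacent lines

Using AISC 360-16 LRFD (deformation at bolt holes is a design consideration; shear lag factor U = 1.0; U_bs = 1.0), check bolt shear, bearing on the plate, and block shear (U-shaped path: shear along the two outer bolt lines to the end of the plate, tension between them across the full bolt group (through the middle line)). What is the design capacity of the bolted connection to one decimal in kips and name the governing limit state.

216.9 kips (block shear governs)

Bolt shear: A_b = π(1)²/4 = 0.7854 in². φR_n = 0.75 × 54 × 0.7854 × 12 × 1 = 381.7 kips.
Bearing (0.3125 in plate, F_u = 65 ksi): end bolts L_c = 1.875 − 1.125/2 = 1.3125, R_n = min(1.2×1.3125×0.3125×65, 2.4×1×0.3125×65) = 31.992 kips/bolt; interior L_c = 3.1875 − 1.125 = 2.0625, R_n = 48.75 kips/bolt. φR_n = 0.75 × (3×31.992 + 9×48.75) = 401.0 kips.
Block shear: shear path 2×[1.875+3×3.1875] = 2×11.4375 in, A_gv = 7.1484, A_nv = 2×(11.4375 − 3.5×1.1875)×0.3125 = 4.5508 in²; tension across gage: (7.875 − 2×1.1875)×0.3125 = 1.7188 in². R_n = min(0.6×65×4.5508, 0.6×50×7.1484) + 1.0×65×1.7188 = min(177.48, 214.45) + 111.72 = 289.2 kips. φR_n = 0.75 × 289.2 = 216.9 kips.
Governing: min(381.7, 401.0, 216.9) = 216.9 kips → block shear.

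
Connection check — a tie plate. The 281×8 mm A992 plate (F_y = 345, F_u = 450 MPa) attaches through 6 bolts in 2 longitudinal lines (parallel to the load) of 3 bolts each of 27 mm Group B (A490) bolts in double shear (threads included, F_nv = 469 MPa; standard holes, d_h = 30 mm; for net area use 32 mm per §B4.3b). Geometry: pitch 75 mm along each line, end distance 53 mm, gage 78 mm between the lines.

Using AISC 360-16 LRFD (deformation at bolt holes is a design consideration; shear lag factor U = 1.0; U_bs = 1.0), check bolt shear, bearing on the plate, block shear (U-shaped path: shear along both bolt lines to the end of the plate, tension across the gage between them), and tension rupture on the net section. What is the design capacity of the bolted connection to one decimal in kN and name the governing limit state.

Bolt shear: A_b = π(27)²/4 = 572.56 mm². φR_n = 0.75 × 469 × 572.56 × 6 × 2 = 2416.8 kN.
Bearing (8 mm plate, F_u = 450 MPa): end bolts L_c = 53 − 30/2 = 38, R_n = min(1.2×38×8×450, 2.4×27×8×450) = 164.16 kN/bolt; interior L_c = 75 − 30 = 45, R_n = 194.4 kN/bolt. φR_n = 0.75 × (2×164.16 + 4×194.4) = 829.4 kN.
Block shear: shear path 2×[53+2×75] = 2×203 mm, A_gv = 3248, A_nv = 2×(203 − 2.5×32)×8 = 1968 mm²; tension across gage: (78 − 1×32)×8 = 368 mm². R_n = min(0.6×450×1968, 0.6×345×3248) + 1.0×450×368 = min(531.36, 672.34) + 165.6 = 696.96 kN. φR_n = 0.75 × 696.96 = 522.7 kN.
Tension rupture (net): A_n = (281 − 2×32)×8 = 1736 mm² (U = 1.0, A_e = A_n). φR_n = 0.75 × 450 × 1736 = 585.9 kN.
Governing: min(2416.8, 829.4, 522.7, 585.9) = 522.7 kN → block shear.

522.7 kN (block shear governs)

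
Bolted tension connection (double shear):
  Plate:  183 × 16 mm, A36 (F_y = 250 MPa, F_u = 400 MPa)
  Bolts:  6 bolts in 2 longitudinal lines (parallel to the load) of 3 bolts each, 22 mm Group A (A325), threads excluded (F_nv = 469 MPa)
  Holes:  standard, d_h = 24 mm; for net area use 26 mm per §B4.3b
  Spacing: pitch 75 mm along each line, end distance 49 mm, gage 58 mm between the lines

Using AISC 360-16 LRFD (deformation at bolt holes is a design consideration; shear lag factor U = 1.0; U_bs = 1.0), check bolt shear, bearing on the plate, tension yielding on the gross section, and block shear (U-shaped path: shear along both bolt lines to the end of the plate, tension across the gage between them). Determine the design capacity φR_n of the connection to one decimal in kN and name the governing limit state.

658.8 kN (gross-section yield governs)

Bolt shear: A_b = π(22)²/4 = 380.13 mm². φR_n = 0.75 × 469 × 380.13 × 6 × 2 = 1604.5 kN.
Bearing (16 mm plate, F_u = 400 MPa): end bolts L_c = 49 − 24/2 = 37, R_n = min(1.2×37×16×400, 2.4×22×16×400) = 284.16 kN/bolt; interior L_c = 75 − 24 = 51, R_n = 337.92 kN/bolt. φR_n = 0.75 × (2×284.16 + 4×337.92) = 1440.0 kN.
Tension yield (gross): A_g = 183×16 = 2928 mm². φR_n = 0.90 × 250 × 2928 = 658.8 kN.
Block shear: shear path 2×[49+2×75] = 2×199 mm, A_gv = 6368, A_nv = 2×(199 − 2.5×26)×16 = 4288 mm²; tension across gage: (58 − 1×26)×16 = 512 mm². R_n = min(0.6×400×4288, 0.6×250×6368) + 1.0×400×512 = min(1029.1, 955.2) + 204.8 = 1160 kN. φR_n = 0.75 × 1160 = 870.0 kN.
Governing: min(1604.5, 1440.0, 658.8, 870.0) = 658.8 kN → gross-section yield.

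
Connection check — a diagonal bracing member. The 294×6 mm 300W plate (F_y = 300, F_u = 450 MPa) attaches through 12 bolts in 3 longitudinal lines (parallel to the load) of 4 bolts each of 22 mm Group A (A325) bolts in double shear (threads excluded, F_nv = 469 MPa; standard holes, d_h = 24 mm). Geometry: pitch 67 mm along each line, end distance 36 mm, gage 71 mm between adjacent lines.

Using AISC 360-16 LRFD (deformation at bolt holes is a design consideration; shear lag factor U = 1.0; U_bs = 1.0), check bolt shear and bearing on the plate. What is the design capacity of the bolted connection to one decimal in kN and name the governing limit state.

Bolt shear: A_b = π(22)²/4 = 380.13 mm². φR_n = 0.75 × 469 × 380.13 × 12 × 2 = 3209.1 kN.
Bearing (6 mm plate, F_u = 450 MPa): end bolts L_c = 36 − 24/2 = 24, R_n = min(1.2×24×6×450, 2.4×22×6×450) = 77.76 kN/bolt; interior L_c = 67 − 24 = 43, R_n = 139.32 kN/bolt. φR_n = 0.75 × (3×77.76 + 9×139.32) = 1115.4 kN.
Governing: min(3209.1, 1115.4) = 1115.4 kN → bearing.

1115.4 kN (bearing governs)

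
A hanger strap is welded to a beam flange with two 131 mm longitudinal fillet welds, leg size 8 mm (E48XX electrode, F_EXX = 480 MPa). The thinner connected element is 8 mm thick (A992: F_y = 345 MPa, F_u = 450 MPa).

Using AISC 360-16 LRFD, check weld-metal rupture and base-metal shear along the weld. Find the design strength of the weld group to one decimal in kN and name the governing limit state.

320.1 kN (weld metal governs)

Weld metal: throat = 0.707×8 = 5.656 mm, L = 2×131 = 262 mm. φR_n = 0.75 × 0.6 × 480 × 5.656 × 262 = 320.1 kN.
Base metal shear (8 mm plate): yield φR_n = 1.0×0.6×345×8×262 = 433.9 kN; rupture φR_n = 0.75×0.6×450×8×262 = 424.4 kN; take 424.4 kN (rupture).
Governing: min(320.1, 424.4) = 320.1 kN → weld metal.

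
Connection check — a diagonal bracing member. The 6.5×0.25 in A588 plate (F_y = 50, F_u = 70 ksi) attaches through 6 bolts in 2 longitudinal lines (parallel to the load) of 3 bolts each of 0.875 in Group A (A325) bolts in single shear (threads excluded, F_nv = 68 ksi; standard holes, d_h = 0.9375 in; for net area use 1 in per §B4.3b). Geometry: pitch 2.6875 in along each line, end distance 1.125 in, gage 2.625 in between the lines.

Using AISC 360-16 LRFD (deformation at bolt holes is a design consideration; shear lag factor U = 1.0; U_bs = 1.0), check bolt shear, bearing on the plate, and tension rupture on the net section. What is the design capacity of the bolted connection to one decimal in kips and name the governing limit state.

59.1 kips (net-section rupture governs)

Bolt shear: A_b = π(0.875)²/4 = 0.60132 in². φR_n = 0.75 × 68 × 0.60132 × 6 × 1 = 184.0 kips.
Bearing (0.25 in plate, F_u = 70 ksi): end bolts L_c = 1.125 − 0.9375/2 = 0.65625, R_n = min(1.2×0.65625×0.25×70, 2.4×0.875×0.25×70) = 13.781 kips/bolt; interior L_c = 2.6875 − 0.9375 = 1.75, R_n = 36.75 kips/bolt. φR_n = 0.75 × (2×13.781 + 4×36.75) = 130.9 kips.
Tension rupture (net): A_n = (6.5 − 2×1)×0.25 = 1.125 in² (U = 1.0, A_e = A_n). φR_n = 0.75 × 70 × 1.125 = 59.1 kips.
Governing: min(184.0, 130.9, 59.1) = 59.1 kips → net-section rupture.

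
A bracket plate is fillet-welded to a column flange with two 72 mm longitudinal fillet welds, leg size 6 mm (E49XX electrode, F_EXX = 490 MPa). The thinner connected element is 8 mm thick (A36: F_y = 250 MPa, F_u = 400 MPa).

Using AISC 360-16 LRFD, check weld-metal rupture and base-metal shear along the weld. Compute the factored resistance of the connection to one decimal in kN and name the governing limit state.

134.7 kN (weld metal governs)

Weld metal: throat = 0.707×6 = 4.242 mm, L = 2×72 = 144 mm. φR_n = 0.75 × 0.6 × 490 × 4.242 × 144 = 134.7 kN.
Base metal shear (8 mm plate): yield φR_n = 1.0×0.6×250×8×144 = 172.8 kN; rupture φR_n = 0.75×0.6×400×8×144 = 207.4 kN; take 172.8 kN (yield).
Governing: min(134.7, 172.8) = 134.7 kN → weld metal.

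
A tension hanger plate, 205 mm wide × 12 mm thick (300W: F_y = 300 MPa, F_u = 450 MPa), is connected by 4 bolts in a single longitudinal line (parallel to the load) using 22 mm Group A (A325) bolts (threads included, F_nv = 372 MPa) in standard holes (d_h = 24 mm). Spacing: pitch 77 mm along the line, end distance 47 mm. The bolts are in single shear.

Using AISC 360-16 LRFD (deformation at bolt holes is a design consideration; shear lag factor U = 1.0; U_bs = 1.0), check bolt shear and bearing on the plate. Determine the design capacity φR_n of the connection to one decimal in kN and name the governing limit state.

424.2 kN (bolt shear governs)

Bolt shear: A_b = π(22)²/4 = 380.13 mm². φR_n = 0.75 × 372 × 380.13 × 4 × 1 = 424.2 kN.
Bearing (12 mm plate, F_u = 450 MPa): end bolts L_c = 47 − 24/2 = 35, R_n = min(1.2×35×12×450, 2.4×22×12×450) = 226.8 kN/bolt; interior L_c = 77 − 24 = 53, R_n = 285.12 kN/bolt. φR_n = 0.75 × (1×226.8 + 3×285.12) = 811.6 kN.
Governing: min(424.2, 811.6) = 424.2 kN → bolt shear.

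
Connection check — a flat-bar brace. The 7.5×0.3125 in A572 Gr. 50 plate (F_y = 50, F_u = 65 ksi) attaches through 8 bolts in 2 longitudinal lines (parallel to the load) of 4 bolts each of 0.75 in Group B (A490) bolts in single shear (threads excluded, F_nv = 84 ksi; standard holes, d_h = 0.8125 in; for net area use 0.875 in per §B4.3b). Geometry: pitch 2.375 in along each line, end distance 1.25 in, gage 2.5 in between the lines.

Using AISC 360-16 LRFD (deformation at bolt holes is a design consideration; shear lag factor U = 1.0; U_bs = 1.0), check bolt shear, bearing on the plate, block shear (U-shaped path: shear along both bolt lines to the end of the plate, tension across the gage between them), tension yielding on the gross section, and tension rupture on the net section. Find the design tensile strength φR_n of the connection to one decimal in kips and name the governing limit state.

87.6 kips (net-section rupture governs)

Bolt shear: A_b = π(0.75)²/4 = 0.44179 in². φR_n = 0.75 × 84 × 0.44179 × 8 × 1 = 222.7 kips.
Bearing (0.3125 in plate, F_u = 65 ksi): end bolts L_c = 1.25 − 0.8125/2 = 0.84375, R_n = min(1.2×0.84375×0.3125×65, 2.4×0.75×0.3125×65) = 20.566 kips/bolt; interior L_c = 2.375 − 0.8125 = 1.5625, R_n = 36.563 kips/bolt. φR_n = 0.75 × (2×20.566 + 6×36.563) = 195.4 kips.
Block shear: shear path 2×[1.25+3×2.375] = 2×8.375 in, A_gv = 5.2344, A_nv = 2×(8.375 − 3.5×0.875)×0.3125 = 3.3203 in²; tension across gage: (2.5 − 1×0.875)×0.3125 = 0.50781 in². R_n = min(0.6×65×3.3203, 0.6×50×5.2344) + 1.0×65×0.50781 = min(129.49, 157.03) + 33.008 = 162.5 kips. φR_n = 0.75 × 162.5 = 121.9 kips.
Tension yield (gross): A_g = 7.5×0.3125 = 2.3438 in². φR_n = 0.90 × 50 × 2.3438 = 105.5 kips.
Tension rupture (net): A_n = (7.5 − 2×0.875)×0.3125 = 1.7969 in² (U = 1.0, A_e = A_n). φR_n = 0.75 × 65 × 1.7969 = 87.6 kips.
Governing: min(222.7, 195.4, 121.9, 105.5, 87.6) = 87.6 kips → net-section rupture.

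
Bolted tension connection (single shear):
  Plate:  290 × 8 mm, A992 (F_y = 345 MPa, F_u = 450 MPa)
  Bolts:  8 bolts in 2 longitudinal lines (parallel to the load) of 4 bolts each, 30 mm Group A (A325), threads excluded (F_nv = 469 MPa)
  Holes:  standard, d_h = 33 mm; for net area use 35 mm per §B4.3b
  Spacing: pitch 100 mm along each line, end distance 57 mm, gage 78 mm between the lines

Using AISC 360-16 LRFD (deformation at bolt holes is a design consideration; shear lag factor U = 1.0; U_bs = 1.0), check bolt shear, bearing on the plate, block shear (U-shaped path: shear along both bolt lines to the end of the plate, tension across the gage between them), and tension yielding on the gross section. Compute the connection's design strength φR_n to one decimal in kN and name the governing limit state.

720.4 kN (gross-section yield governs)

Bolt shear: A_b = π(30)²/4 = 706.86 mm². φR_n = 0.75 × 469 × 706.86 × 8 × 1 = 1989.1 kN.
Bearing (8 mm plate, F_u = 450 MPa): end bolts L_c = 57 − 33/2 = 40.5, R_n = min(1.2×40.5×8×450, 2.4×30×8×450) = 174.96 kN/bolt; interior L_c = 100 − 33 = 67, R_n = 259.2 kN/bolt. φR_n = 0.75 × (2×174.96 + 6×259.2) = 1428.8 kN.
Block shear: shear path 2×[57+3×100] = 2×357 mm, A_gv = 5712, A_nv = 2×(357 − 3.5×35)×8 = 3752 mm²; tension across gage: (78 − 1×35)×8 = 344 mm². R_n = min(0.6×450×3752, 0.6×345×5712) + 1.0×450×344 = min(1013, 1182.4) + 154.8 = 1167.8 kN. φR_n = 0.75 × 1167.8 = 875.9 kN.
Tension yield (gross): A_g = 290×8 = 2320 mm². φR_n = 0.90 × 345 × 2320 = 720.4 kN.
Governing: min(1989.1, 1428.8, 875.9, 720.4) = 720.4 kN → gross-section yield.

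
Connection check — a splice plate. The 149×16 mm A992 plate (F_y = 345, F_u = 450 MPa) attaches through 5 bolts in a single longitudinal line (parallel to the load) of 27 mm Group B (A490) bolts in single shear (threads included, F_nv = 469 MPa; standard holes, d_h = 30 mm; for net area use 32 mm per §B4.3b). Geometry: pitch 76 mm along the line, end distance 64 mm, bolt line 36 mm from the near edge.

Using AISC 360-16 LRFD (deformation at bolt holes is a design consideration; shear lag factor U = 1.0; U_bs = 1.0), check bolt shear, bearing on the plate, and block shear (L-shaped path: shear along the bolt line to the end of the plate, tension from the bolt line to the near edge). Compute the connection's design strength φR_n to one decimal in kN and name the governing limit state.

Bolt shear: A_b = π(27)²/4 = 572.56 mm². φR_n = 0.75 × 469 × 572.56 × 5 × 1 = 1007.0 kN.
Bearing (16 mm plate, F_u = 450 MPa): end bolts L_c = 64 − 30/2 = 49, R_n = min(1.2×49×16×450, 2.4×27×16×450) = 423.36 kN/bolt; interior L_c = 76 − 30 = 46, R_n = 397.44 kN/bolt. φR_n = 0.75 × (1×423.36 + 4×397.44) = 1509.8 kN.
Block shear: shear path 1×[64+4×76] = 1×368 mm, A_gv = 5888, A_nv = 1×(368 − 4.5×32)×16 = 3584 mm²; tension to near edge: (36 − 0.5×32)×16 = 320 mm². R_n = min(0.6×450×3584, 0.6×345×5888) + 1.0×450×320 = min(967.68, 1218.8) + 144 = 1111.7 kN. φR_n = 0.75 × 1111.7 = 833.8 kN.
Governing: min(1007.0, 1509.8, 833.8) = 833.8 kN → block shear.

833.8 kN (block shear governs)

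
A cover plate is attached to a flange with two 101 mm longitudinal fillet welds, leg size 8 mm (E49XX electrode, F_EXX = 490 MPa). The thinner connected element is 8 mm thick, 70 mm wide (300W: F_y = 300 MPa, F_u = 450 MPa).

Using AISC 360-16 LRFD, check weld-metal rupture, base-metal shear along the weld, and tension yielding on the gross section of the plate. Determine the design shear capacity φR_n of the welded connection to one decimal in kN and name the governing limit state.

151.2 kN (gross-section yield governs)

Weld metal: throat = 0.707×8 = 5.656 mm, L = 2×101 = 202 mm. φR_n = 0.75 × 0.6 × 490 × 5.656 × 202 = 251.9 kN.
Base metal shear (8 mm plate): yield φR_n = 1.0×0.6×300×8×202 = 290.9 kN; rupture φR_n = 0.75×0.6×450×8×202 = 327.2 kN; take 290.9 kN (yield).
Tension yield (gross): A_g = 70×8 = 560 mm². φR_n = 0.90 × 300 × 560 = 151.2 kN.
Governing: min(251.9, 290.9, 151.2) = 151.2 kN → gross-section yield.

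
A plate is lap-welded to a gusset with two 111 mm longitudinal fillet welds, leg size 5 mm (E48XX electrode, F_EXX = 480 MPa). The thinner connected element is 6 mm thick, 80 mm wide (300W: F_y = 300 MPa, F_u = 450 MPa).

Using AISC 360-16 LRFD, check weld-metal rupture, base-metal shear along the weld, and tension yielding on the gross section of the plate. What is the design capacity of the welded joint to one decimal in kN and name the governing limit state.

129.6 kN (gross-section yield governs)

Weld metal: throat = 0.707×5 = 3.535 mm, L = 2×111 = 222 mm. φR_n = 0.75 × 0.6 × 480 × 3.535 × 222 = 169.5 kN.
Base metal shear (6 mm plate): yield φR_n = 1.0×0.6×300×6×222 = 239.8 kN; rupture φR_n = 0.75×0.6×450×6×222 = 269.7 kN; take 239.8 kN (yield).
Tension yield (gross): A_g = 80×6 = 480 mm². φR_n = 0.90 × 300 × 480 = 129.6 kN.
Governing: min(169.5, 239.8, 129.6) = 129.6 kN → gross-section yield.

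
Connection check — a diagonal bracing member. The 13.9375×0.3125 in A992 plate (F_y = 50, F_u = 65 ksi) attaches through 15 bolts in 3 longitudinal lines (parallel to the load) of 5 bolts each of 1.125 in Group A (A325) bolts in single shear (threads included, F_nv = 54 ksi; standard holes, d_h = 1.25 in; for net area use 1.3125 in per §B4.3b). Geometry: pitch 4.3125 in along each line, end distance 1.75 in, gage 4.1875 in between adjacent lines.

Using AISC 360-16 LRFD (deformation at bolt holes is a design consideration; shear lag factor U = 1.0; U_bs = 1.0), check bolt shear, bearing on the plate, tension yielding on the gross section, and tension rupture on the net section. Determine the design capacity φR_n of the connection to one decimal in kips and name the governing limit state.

152.3 kips (net-section rupture governs)

Bolt shear: A_b = π(1.125)²/4 = 0.99402 in². φR_n = 0.75 × 54 × 0.99402 × 15 × 1 = 603.9 kips.
Bearing (0.3125 in plate, F_u = 65 ksi): end bolts L_c = 1.75 − 1.25/2 = 1.125, R_n = min(1.2×1.125×0.3125×65, 2.4×1.125×0.3125×65) = 27.422 kips/bolt; interior L_c = 4.3125 − 1.25 = 3.0625, R_n = 54.844 kips/bolt. φR_n = 0.75 × (3×27.422 + 12×54.844) = 555.3 kips.
Tension yield (gross): A_g = 13.9375×0.3125 = 4.3555 in². φR_n = 0.90 × 50 × 4.3555 = 196.0 kips.
Tension rupture (net): A_n = (13.9375 − 3×1.3125)×0.3125 = 3.125 in² (U = 1.0, A_e = A_n). φR_n = 0.75 × 65 × 3.125 = 152.3 kips.
Governing: min(603.9, 555.3, 196.0, 152.3) = 152.3 kips → net-section rupture.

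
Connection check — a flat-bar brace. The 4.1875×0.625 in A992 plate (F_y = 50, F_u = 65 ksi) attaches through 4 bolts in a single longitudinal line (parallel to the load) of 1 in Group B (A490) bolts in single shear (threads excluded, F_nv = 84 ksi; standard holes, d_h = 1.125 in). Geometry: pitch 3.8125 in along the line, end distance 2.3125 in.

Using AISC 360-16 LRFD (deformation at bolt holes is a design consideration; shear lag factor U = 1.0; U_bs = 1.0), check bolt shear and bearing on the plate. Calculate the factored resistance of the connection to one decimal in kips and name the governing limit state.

197.9 kips (bolt shear governs)

Bolt shear: A_b = π(1)²/4 = 0.7854 in². φR_n = 0.75 × 84 × 0.7854 × 4 × 1 = 197.9 kips.
Bearing (0.625 in plate, F_u = 65 ksi): end bolts L_c = 2.3125 − 1.125/2 = 1.75, R_n = min(1.2×1.75×0.625×65, 2.4×1×0.625×65) = 85.313 kips/bolt; interior L_c = 3.8125 − 1.125 = 2.6875, R_n = 97.5 kips/bolt. φR_n = 0.75 × (1×85.313 + 3×97.5) = 283.4 kips.
Governing: min(197.9, 283.4) = 197.9 kips → bolt shear.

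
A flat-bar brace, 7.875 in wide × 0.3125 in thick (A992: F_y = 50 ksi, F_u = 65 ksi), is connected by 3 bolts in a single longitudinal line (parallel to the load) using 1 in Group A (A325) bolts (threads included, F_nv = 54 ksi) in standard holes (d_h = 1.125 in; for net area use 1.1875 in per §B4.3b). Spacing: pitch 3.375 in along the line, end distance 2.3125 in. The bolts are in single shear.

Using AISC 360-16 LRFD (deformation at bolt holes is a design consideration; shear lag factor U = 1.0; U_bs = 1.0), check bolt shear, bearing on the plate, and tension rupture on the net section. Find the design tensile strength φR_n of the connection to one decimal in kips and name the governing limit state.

95.4 kips (bolt shear governs)

Bolt shear: A_b = π(1)²/4 = 0.7854 in². φR_n = 0.75 × 54 × 0.7854 × 3 × 1 = 95.4 kips.
Bearing (0.3125 in plate, F_u = 65 ksi): end bolts L_c = 2.3125 − 1.125/2 = 1.75, R_n = min(1.2×1.75×0.3125×65, 2.4×1×0.3125×65) = 42.656 kips/bolt; interior L_c = 3.375 − 1.125 = 2.25, R_n = 48.75 kips/bolt. φR_n = 0.75 × (1×42.656 + 2×48.75) = 105.1 kips.
Tension rupture (net): A_n = (7.875 − 1×1.1875)×0.3125 = 2.0898 in² (U = 1.0, A_e = A_n). φR_n = 0.75 × 65 × 2.0898 = 101.9 kips.
Governing: min(95.4, 105.1, 101.9) = 95.4 kips → bolt shear.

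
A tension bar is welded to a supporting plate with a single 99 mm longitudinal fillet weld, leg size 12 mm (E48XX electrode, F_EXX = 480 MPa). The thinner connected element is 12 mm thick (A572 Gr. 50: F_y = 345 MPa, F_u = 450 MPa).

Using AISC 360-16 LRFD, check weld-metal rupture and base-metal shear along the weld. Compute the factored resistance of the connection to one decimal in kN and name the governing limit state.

181.4 kN (weld metal governs)

Weld metal: throat = 0.707×12 = 8.484 mm, L = 99 mm. φR_n = 0.75 × 0.6 × 480 × 8.484 × 99 = 181.4 kN.
Base metal shear (12 mm plate): yield φR_n = 1.0×0.6×345×12×99 = 245.9 kN; rupture φR_n = 0.75×0.6×450×12×99 = 240.6 kN; take 240.6 kN (rupture).
Governing: min(181.4, 240.6) = 181.4 kN → weld metal.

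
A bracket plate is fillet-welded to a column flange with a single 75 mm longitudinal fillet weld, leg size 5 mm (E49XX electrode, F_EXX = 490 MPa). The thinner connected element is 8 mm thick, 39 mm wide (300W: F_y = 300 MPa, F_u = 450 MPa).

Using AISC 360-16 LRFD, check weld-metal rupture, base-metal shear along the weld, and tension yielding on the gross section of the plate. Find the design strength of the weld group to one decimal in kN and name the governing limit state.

58.5 kN (weld metal governs)

Weld metal: throat = 0.707×5 = 3.535 mm, L = 75 mm. φR_n = 0.75 × 0.6 × 490 × 3.535 × 75 = 58.5 kN.
Base metal shear (8 mm plate): yield φR_n = 1.0×0.6×300×8×75 = 108.0 kN; rupture φR_n = 0.75×0.6×450×8×75 = 121.5 kN; take 108.0 kN (yield).
Tension yield (gross): A_g = 39×8 = 312 mm². φR_n = 0.90 × 300 × 312 = 84.2 kN.
Governing: min(58.5, 108.0, 84.2) = 58.5 kN → weld metal.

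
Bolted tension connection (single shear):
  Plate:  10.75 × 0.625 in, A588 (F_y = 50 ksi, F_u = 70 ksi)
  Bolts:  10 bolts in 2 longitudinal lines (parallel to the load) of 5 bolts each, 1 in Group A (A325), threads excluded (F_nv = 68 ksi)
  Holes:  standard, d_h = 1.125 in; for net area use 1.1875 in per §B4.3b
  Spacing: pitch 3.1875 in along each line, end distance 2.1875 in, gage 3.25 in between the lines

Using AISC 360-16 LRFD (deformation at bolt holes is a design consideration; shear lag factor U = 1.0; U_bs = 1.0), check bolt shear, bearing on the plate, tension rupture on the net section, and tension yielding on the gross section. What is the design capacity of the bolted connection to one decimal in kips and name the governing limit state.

Bolt shear: A_b = π(1)²/4 = 0.7854 in². φR_n = 0.75 × 68 × 0.7854 × 10 × 1 = 400.6 kips.
Bearing (0.625 in plate, F_u = 70 ksi): end bolts L_c = 2.1875 − 1.125/2 = 1.625, R_n = min(1.2×1.625×0.625×70, 2.4×1×0.625×70) = 85.313 kips/bolt; interior L_c = 3.1875 − 1.125 = 2.0625, R_n = 105 kips/bolt. φR_n = 0.75 × (2×85.313 + 8×105) = 758.0 kips.
Tension rupture (net): A_n = (10.75 − 2×1.1875)×0.625 = 5.2344 in² (U = 1.0, A_e = A_n). φR_n = 0.75 × 70 × 5.2344 = 274.8 kips.
Tension yield (gross): A_g = 10.75×0.625 = 6.7188 in². φR_n = 0.90 × 50 × 6.7188 = 302.3 kips.
Governing: min(400.6, 758.0, 274.8, 302.3) = 274.8 kips → net-section rupture.

274.8 kips (net-section rupture governs)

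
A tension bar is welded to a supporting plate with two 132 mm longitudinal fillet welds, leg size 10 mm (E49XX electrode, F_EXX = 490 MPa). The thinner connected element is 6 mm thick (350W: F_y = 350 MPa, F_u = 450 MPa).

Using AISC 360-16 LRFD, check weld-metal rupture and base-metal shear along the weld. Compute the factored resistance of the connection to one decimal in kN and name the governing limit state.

Weld metal: throat = 0.707×10 = 7.07 mm, L = 2×132 = 264 mm. φR_n = 0.75 × 0.6 × 490 × 7.07 × 264 = 411.6 kN.
Base metal shear (6 mm plate): yield φR_n = 1.0×0.6×350×6×264 = 332.6 kN; rupture φR_n = 0.75×0.6×450×6×264 = 320.8 kN; take 320.8 kN (rupture).
Governing: min(411.6, 320.8) = 320.8 kN → base-metal shear.

320.8 kN (base-metal shear governs)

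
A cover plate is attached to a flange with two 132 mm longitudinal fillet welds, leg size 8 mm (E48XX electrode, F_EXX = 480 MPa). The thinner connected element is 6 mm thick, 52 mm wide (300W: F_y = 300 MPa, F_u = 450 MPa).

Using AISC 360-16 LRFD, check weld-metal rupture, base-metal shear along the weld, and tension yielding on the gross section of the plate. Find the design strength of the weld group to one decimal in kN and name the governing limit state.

Weld metal: throat = 0.707×8 = 5.656 mm, L = 2×132 = 264 mm. φR_n = 0.75 × 0.6 × 480 × 5.656 × 264 = 322.5 kN.
Base metal shear (6 mm plate): yield φR_n = 1.0×0.6×300×6×264 = 285.1 kN; rupture φR_n = 0.75×0.6×450×6×264 = 320.8 kN; take 285.1 kN (yield).
Tension yield (gross): A_g = 52×6 = 312 mm². φR_n = 0.90 × 300 × 312 = 84.2 kN.
Governing: min(322.5, 285.1, 84.2) = 84.2 kN → gross-section yield.

84.2 kN (gross-section yield governs)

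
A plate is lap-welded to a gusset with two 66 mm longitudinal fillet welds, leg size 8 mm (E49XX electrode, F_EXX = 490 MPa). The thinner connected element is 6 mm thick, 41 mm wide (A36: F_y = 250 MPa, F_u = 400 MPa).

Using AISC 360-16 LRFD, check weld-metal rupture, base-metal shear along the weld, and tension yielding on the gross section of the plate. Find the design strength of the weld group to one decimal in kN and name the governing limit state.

55.4 kN (gross-section yield governs)

Weld metal: throat = 0.707×8 = 5.656 mm, L = 2×66 = 132 mm. φR_n = 0.75 × 0.6 × 490 × 5.656 × 132 = 164.6 kN.
Base metal shear (6 mm plate): yield φR_n = 1.0×0.6×250×6×132 = 118.8 kN; rupture φR_n = 0.75×0.6×400×6×132 = 142.6 kN; take 118.8 kN (yield).
Tension yield (gross): A_g = 41×6 = 246 mm². φR_n = 0.90 × 250 × 246 = 55.4 kN.
Governing: min(164.6, 118.8, 55.4) = 55.4 kN → gross-section yield.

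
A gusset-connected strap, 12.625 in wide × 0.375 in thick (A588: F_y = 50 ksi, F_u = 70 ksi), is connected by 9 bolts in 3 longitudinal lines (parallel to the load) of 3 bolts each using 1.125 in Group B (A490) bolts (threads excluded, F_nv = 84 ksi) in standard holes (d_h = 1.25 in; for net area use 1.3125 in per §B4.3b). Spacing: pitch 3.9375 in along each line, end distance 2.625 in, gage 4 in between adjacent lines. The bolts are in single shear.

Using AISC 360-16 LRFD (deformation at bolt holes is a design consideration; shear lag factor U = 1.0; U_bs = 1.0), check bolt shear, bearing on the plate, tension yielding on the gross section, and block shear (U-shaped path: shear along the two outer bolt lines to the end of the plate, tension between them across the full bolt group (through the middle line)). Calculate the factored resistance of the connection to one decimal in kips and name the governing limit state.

Bolt shear: A_b = π(1.125)²/4 = 0.99402 in². φR_n = 0.75 × 84 × 0.99402 × 9 × 1 = 563.6 kips.
Bearing (0.375 in plate, F_u = 70 ksi): end bolts L_c = 2.625 − 1.25/2 = 2, R_n = min(1.2×2×0.375×70, 2.4×1.125×0.375×70) = 63 kips/bolt; interior L_c = 3.9375 − 1.25 = 2.6875, R_n = 70.875 kips/bolt. φR_n = 0.75 × (3×63 + 6×70.875) = 460.7 kips.
Tension yield (gross): A_g = 12.625×0.375 = 4.7344 in². φR_n = 0.90 × 50 × 4.7344 = 213.0 kips.
Block shear: shear path 2×[2.625+2×3.9375] = 2×10.5 in, A_gv = 7.875, A_nv = 2×(10.5 − 2.5×1.3125)×0.375 = 5.4141 in²; tension across gage: (8 − 2×1.3125)×0.375 = 2.0156 in². R_n = min(0.6×70×5.4141, 0.6×50×7.875) + 1.0×70×2.0156 = min(227.39, 236.25) + 141.09 = 368.48 kips. φR_n = 0.75 × 368.48 = 276.4 kips.
Governing: min(563.6, 460.7, 213.0, 276.4) = 213.0 kips → gross-section yield.

213.0 kips (gross-section yield governs)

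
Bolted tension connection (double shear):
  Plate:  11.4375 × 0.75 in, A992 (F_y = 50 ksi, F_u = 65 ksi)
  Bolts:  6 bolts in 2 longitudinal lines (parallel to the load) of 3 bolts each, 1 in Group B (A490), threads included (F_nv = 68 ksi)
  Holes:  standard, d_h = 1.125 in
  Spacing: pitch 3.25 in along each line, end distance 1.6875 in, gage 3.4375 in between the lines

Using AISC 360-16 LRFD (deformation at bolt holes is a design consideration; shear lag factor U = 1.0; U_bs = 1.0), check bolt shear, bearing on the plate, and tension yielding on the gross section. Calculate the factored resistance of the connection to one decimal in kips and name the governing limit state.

Bolt shear: A_b = π(1)²/4 = 0.7854 in². φR_n = 0.75 × 68 × 0.7854 × 6 × 2 = 480.7 kips.
Bearing (0.75 in plate, F_u = 65 ksi): end bolts L_c = 1.6875 − 1.125/2 = 1.125, R_n = min(1.2×1.125×0.75×65, 2.4×1×0.75×65) = 65.813 kips/bolt; interior L_c = 3.25 − 1.125 = 2.125, R_n = 117 kips/bolt. φR_n = 0.75 × (2×65.813 + 4×117) = 449.7 kips.
Tension yield (gross): A_g = 11.4375×0.75 = 8.5781 in². φR_n = 0.90 × 50 × 8.5781 = 386.0 kips.
Governing: min(480.7, 449.7, 386.0) = 386.0 kips → gross-section yield.

386.0 kips (gross-section yield governs)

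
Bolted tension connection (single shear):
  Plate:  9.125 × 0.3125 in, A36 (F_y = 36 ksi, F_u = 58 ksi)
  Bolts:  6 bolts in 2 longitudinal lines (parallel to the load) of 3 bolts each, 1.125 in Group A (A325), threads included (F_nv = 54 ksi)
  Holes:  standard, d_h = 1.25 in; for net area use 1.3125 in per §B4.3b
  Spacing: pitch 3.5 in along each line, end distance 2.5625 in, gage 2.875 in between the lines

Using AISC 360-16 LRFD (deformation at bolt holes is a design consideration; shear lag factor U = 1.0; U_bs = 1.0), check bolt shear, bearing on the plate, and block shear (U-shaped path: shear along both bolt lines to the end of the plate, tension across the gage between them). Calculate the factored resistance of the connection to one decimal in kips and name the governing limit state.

Bolt shear: A_b = π(1.125)²/4 = 0.99402 in². φR_n = 0.75 × 54 × 0.99402 × 6 × 1 = 241.5 kips.
Bearing (0.3125 in plate, F_u = 58 ksi): end bolts L_c = 2.5625 − 1.25/2 = 1.9375, R_n = min(1.2×1.9375×0.3125×58, 2.4×1.125×0.3125×58) = 42.141 kips/bolt; interior L_c = 3.5 − 1.25 = 2.25, R_n = 48.938 kips/bolt. φR_n = 0.75 × (2×42.141 + 4×48.938) = 210.0 kips.
Block shear: shear path 2×[2.5625+2×3.5] = 2×9.5625 in, A_gv = 5.9766, A_nv = 2×(9.5625 − 2.5×1.3125)×0.3125 = 3.9258 in²; tension across gage: (2.875 − 1×1.3125)×0.3125 = 0.48828 in². R_n = min(0.6×58×3.9258, 0.6×36×5.9766) + 1.0×58×0.48828 = min(136.62, 129.09) + 28.32 = 157.41 kips. φR_n = 0.75 × 157.41 = 118.1 kips.
Governing: min(241.5, 210.0, 118.1) = 118.1 kips → block shear.

118.1 kips (block shear governs)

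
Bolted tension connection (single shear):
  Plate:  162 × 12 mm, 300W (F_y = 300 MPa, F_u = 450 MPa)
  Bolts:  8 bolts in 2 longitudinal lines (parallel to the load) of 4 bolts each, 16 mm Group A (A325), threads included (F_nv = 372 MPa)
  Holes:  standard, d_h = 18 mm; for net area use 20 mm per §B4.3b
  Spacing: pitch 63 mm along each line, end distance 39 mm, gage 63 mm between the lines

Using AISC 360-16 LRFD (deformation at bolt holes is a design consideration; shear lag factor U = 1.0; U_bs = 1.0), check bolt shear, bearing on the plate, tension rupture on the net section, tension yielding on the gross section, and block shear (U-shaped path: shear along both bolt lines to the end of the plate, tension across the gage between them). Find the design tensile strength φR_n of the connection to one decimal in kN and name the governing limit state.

448.8 kN (bolt shear governs)

Bolt shear: A_b = π(16)²/4 = 201.06 mm². φR_n = 0.75 × 372 × 201.06 × 8 × 1 = 448.8 kN.
Bearing (12 mm plate, F_u = 450 MPa): end bolts L_c = 39 − 18/2 = 30, R_n = min(1.2×30×12×450, 2.4×16×12×450) = 194.4 kN/bolt; interior L_c = 63 − 18 = 45, R_n = 207.36 kN/bolt. φR_n = 0.75 × (2×194.4 + 6×207.36) = 1224.7 kN.
Tension rupture (net): A_n = (162 − 2×20)×12 = 1464 mm² (U = 1.0, A_e = A_n). φR_n = 0.75 × 450 × 1464 = 494.1 kN.
Tension yield (gross): A_g = 162×12 = 1944 mm². φR_n = 0.90 × 300 × 1944 = 524.9 kN.
Block shear: shear path 2×[39+3×63] = 2×228 mm, A_gv = 5472, A_nv = 2×(228 − 3.5×20)×12 = 3792 mm²; tension across gage: (63 − 1×20)×12 = 516 mm². R_n = min(0.6×450×3792, 0.6×300×5472) + 1.0×450×516 = min(1023.8, 984.96) + 232.2 = 1217.2 kN. φR_n = 0.75 × 1217.2 = 912.9 kN.
Governing: min(448.8, 1224.7, 494.1, 524.9, 912.9) = 448.8 kN → bolt shear.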